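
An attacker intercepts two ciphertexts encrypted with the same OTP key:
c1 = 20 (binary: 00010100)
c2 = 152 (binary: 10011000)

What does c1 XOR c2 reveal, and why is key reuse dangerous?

Step 1: c1 XOR c2 = (m1 XOR k) XOR (m2 XOR k).
Step 2: By XOR associativity/commutativity: = m1 XOR m2 XOR k XOR k = m1 XOR m2.
Step 3: 00010100 XOR 10011000 = 10001100 = 140.
Step 4: The key cancels out! An attacker learns m1 XOR m2 = 140, revealing the relationship between plaintexts.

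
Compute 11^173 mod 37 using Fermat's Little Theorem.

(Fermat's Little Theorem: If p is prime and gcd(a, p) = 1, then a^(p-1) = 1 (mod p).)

Step 1: Since 37 is prime, by Fermat's Little Theorem: 11^36 = 1 (mod 37).
Step 2: Reduce exponent: 173 mod 36 = 29.
Step 3: So 11^173 = 11^29 (mod 37).
Step 4: 11^29 mod 37 = 27.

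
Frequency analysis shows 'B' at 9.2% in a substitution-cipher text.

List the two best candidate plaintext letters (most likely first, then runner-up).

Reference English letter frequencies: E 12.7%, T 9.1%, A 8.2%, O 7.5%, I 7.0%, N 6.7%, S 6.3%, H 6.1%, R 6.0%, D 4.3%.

Step 1: Observed frequency of 'B' is 9.2%.
Step 2: Compute distances to each reference frequency and sort:
  T (9.1%): difference = 0.1% <-- BEST
  A (8.2%): difference = 1.0% <-- RUNNER-UP
  O (7.5%): difference = 1.7%
  I (7.0%): difference = 2.2%
  N (6.7%): difference = 2.5%
Step 3: Most likely is 'T' (9.1%, diff 0.1%); second most likely is 'A' (8.2%, diff 1.0%).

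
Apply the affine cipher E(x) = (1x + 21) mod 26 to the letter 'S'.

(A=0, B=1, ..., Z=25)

Step 1: Convert 'S' to number: x = 18.
Step 2: E(18) = (1 * 18 + 21) mod 26 = 39 mod 26 = 13.
Step 3: Convert 13 back to letter: N.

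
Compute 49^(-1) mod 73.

Step 1: We need x such that 49 * x = 1 (mod 73).
Step 2: Using the extended Euclidean algorithm or trial:
  49 * 3 = 147 = 2 * 73 + 1.
Step 3: Since 147 mod 73 = 1, the inverse is x = 3.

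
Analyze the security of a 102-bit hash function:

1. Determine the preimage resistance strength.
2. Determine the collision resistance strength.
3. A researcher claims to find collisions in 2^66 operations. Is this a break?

Step 1: Preimage resistance requires brute-force of 2^102 operations.
Step 2: Collision resistance (birthday bound) = 2^(102/2) = 2^51.
Step 3: The claimed attack costs 2^66 operations.
Step 4: Since 2^66 >= 2^51, the claimed attack is no faster than the generic birthday attack, so this does not break collision resistance.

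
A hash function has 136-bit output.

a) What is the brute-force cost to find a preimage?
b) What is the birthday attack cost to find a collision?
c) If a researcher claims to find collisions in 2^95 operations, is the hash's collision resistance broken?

Step 1: Preimage resistance requires brute-force of 2^136 operations.
Step 2: Collision resistance (birthday bound) = 2^(136/2) = 2^68.
Step 3: The claimed attack costs 2^95 operations.
Step 4: Since 2^95 >= 2^68, the claimed attack is no faster than the generic birthday attack, so this does not break collision resistance.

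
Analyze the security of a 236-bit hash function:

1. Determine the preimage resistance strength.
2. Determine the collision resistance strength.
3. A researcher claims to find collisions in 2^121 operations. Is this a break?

Step 1: Preimage resistance requires brute-force of 2^236 operations.
Step 2: Collision resistance (birthday bound) = 2^(236/2) = 2^118.
Step 3: The claimed attack costs 2^121 operations.
Step 4: Since 2^121 >= 2^118, the claimed attack is no faster than the generic birthday attack, so this does not break collision resistance.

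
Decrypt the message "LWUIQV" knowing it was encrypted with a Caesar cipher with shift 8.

Step 1: Reverse the shift by subtracting 8 from each letter position.
  L (position 11) -> position (11-8) mod 26 = 3 -> D
  W (position 22) -> position (22-8) mod 26 = 14 -> O
  U (position 20) -> position (20-8) mod 26 = 12 -> M
  I (position 8) -> position (8-8) mod 26 = 0 -> A
  Q (position 16) -> position (16-8) mod 26 = 8 -> I
  V (position 21) -> position (21-8) mod 26 = 13 -> N
Decrypted message: DOMAIN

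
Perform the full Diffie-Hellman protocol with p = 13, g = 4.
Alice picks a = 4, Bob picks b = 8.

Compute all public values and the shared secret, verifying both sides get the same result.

Step 1: A = g^a mod p = 4^4 mod 13 = 9.
Step 2: B = g^b mod p = 4^8 mod 13 = 3.
Step 3: Alice computes s = B^a mod p = 3^4 mod 13 = 3.
Step 4: Bob computes s = A^b mod p = 9^8 mod 13 = 3.
Both sides agree: shared secret = 3.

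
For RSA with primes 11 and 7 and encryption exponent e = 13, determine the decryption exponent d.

Step 1: n = 11 * 7 = 77.
Step 2: phi(n) = 10 * 6 = 60.
Step 3: Find d such that 13 * d = 1 (mod 60).
Step 4: d = 13^(-1) mod 60 = 37.
Verification: 13 * 37 = 481 = 8 * 60 + 1.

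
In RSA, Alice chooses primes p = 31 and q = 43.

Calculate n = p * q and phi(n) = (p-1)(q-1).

Step 1: n = p * q = 31 * 43 = 1333.
Step 2: phi(n) = (p-1)(q-1) = 30 * 42 = 1260.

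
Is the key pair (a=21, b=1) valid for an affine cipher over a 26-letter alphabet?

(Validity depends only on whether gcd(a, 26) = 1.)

Step 1: Compute gcd(21, 26).
Step 2: gcd(21, 26) = 1.
Since gcd = 1, 21 is coprime with 26, so it is a valid key.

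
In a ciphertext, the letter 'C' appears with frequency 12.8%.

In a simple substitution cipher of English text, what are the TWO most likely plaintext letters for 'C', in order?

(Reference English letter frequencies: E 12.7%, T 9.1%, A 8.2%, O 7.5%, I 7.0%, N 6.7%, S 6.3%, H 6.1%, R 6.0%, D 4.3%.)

Step 1: Observed frequency of 'C' is 12.8%.
Step 2: Compute distances to each reference frequency and sort:
  E (12.7%): difference = 0.1% <-- BEST
  T (9.1%): difference = 3.7% <-- RUNNER-UP
  A (8.2%): difference = 4.6%
  O (7.5%): difference = 5.3%
  I (7.0%): difference = 5.8%
Step 3: Most likely is 'E' (12.7%, diff 0.1%); second most likely is 'T' (9.1%, diff 3.7%).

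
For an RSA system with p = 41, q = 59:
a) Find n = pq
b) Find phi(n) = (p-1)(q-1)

Step 1: n = p * q = 41 * 59 = 2419.
Step 2: phi(n) = (p-1)(q-1) = 40 * 58 = 2320.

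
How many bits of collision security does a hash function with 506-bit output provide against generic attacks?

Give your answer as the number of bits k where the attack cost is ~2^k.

Step 1: The hash has a 506-bit output.
Step 2: Collision resistance means it should be infeasible to find any x != y with h(x) = h(y).
By the birthday bound, a generic collision search succeeds after about sqrt(2^506) = 2^(506/2) = 2^253 evaluations.
Step 3: Security level = 253 bits.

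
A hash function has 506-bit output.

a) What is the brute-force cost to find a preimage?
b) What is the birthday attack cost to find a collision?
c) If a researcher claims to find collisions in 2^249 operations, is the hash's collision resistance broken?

Step 1: Preimage resistance requires brute-force of 2^506 operations.
Step 2: Collision resistance (birthday bound) = 2^(506/2) = 2^253.
Step 3: The claimed attack costs 2^249 operations.
Step 4: Since 2^249 < 2^253, the claimed attack beats the generic birthday bound, so collision resistance is broken.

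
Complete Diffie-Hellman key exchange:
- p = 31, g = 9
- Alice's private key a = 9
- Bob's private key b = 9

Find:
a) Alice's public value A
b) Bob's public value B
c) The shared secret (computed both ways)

Step 1: A = g^a mod p = 9^9 mod 31 = 4.
Step 2: B = g^b mod p = 9^9 mod 31 = 4.
Step 3: Alice computes s = B^a mod p = 4^9 mod 31 = 8.
Step 4: Bob computes s = A^b mod p = 4^9 mod 31 = 8.
Both sides agree: shared secret = 8.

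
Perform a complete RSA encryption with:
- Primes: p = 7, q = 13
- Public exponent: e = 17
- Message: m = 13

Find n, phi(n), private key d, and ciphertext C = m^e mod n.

Step 1: n = 7 * 13 = 91.
Step 2: phi(n) = (7-1)(13-1) = 6 * 12 = 72.
Step 3: Find d = 17^(-1) mod 72 = 17.
  Verify: 17 * 17 = 289 = 1 (mod 72).
Step 4: C = 13^17 mod 91 = 13.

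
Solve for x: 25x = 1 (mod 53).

Step 1: We need x such that 25 * x = 1 (mod 53).
Step 2: Using the extended Euclidean algorithm or trial:
  25 * 17 = 425 = 8 * 53 + 1.
Step 3: Since 425 mod 53 = 1, the inverse is x = 17.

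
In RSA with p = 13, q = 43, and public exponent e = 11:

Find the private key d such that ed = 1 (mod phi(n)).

Step 1: n = 13 * 43 = 559.
Step 2: phi(n) = 12 * 42 = 504.
Step 3: Find d such that 11 * d = 1 (mod 504).
Step 4: d = 11^(-1) mod 504 = 275.
Verification: 11 * 275 = 3025 = 6 * 504 + 1.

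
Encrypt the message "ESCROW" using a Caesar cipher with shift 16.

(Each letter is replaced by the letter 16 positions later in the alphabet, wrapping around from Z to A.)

Step 1: For each letter, shift forward by 16 positions (mod 26).
  E (position 4) -> position (4+16) mod 26 = 20 -> U
  S (position 18) -> position (18+16) mod 26 = 8 -> I
  C (position 2) -> position (2+16) mod 26 = 18 -> S
  R (position 17) -> position (17+16) mod 26 = 7 -> H
  O (position 14) -> position (14+16) mod 26 = 4 -> E
  W (position 22) -> position (22+16) mod 26 = 12 -> M
Result: UISHEM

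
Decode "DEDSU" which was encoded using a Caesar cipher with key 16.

Step 1: Reverse the shift by subtracting 16 from each letter position.
  D (position 3) -> position (3-16) mod 26 = 13 -> N
  E (position 4) -> position (4-16) mod 26 = 14 -> O
  D (position 3) -> position (3-16) mod 26 = 13 -> N
  S (position 18) -> position (18-16) mod 26 = 2 -> C
  U (position 20) -> position (20-16) mod 26 = 4 -> E
Decrypted message: NONCE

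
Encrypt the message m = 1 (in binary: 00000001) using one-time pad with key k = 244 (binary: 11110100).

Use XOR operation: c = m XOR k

Step 1: Write out the XOR operation bit by bit:
  Message: 00000001
  Key:     11110100
  XOR:     11110101
Step 2: Convert to decimal: 11110101 = 245.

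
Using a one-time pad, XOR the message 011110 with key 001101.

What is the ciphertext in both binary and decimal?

Step 1: Write out the XOR operation bit by bit:
  Message: 011110
  Key:     001101
  XOR:     010011
Step 2: Convert to decimal: 010011 = 19.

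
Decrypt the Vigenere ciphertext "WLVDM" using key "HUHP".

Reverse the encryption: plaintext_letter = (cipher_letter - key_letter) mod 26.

Step 1: Extend key: HUHPH
Step 2: Decrypt each letter (c - k) mod 26:
  W(22) - H(7) = (22-7) mod 26 = 15 = P
  L(11) - U(20) = (11-20) mod 26 = 17 = R
  V(21) - H(7) = (21-7) mod 26 = 14 = O
  D(3) - P(15) = (3-15) mod 26 = 14 = O
  M(12) - H(7) = (12-7) mod 26 = 5 = F
Plaintext: PROOF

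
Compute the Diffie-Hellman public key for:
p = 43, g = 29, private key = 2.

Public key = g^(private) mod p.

Step 1: A = g^a mod p = 29^2 mod 43.
  29^1 mod 43 = 29
  29^2 mod 43 = (29 * 29) mod 43 = 24
Result: A = 24.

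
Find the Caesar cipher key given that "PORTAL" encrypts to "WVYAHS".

Step 1: Compare first letters: P (position 15) -> W (position 22).
Step 2: Shift = (22 - 15) mod 26 = 7.
The shift value is 7.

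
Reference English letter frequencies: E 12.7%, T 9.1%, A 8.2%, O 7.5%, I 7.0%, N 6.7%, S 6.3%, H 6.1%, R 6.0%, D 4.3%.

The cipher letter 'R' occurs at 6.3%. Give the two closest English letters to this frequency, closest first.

Step 1: Observed frequency of 'R' is 6.3%.
Step 2: Compute distances to each reference frequency and sort:
  S (6.3%): difference = 0.0% <-- BEST
  H (6.1%): difference = 0.2% <-- RUNNER-UP
  R (6.0%): difference = 0.3%
  N (6.7%): difference = 0.4%
  I (7.0%): difference = 0.7%
Step 3: Most likely is 'S' (6.3%, diff 0.0%); second most likely is 'H' (6.1%, diff 0.2%).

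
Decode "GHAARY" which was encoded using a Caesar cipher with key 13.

Step 1: Reverse the shift by subtracting 13 from each letter position.
  G (position 6) -> position (6-13) mod 26 = 19 -> T
  H (position 7) -> position (7-13) mod 26 = 20 -> U
  A (position 0) -> position (0-13) mod 26 = 13 -> N
  A (position 0) -> position (0-13) mod 26 = 13 -> N
  R (position 17) -> position (17-13) mod 26 = 4 -> E
  Y (position 24) -> position (24-13) mod 26 = 11 -> L
Decrypted message: TUNNEL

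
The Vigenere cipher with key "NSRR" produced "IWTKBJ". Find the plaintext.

Step 1: Extend key: NSRRNS
Step 2: Decrypt each letter (c - k) mod 26:
  I(8) - N(13) = (8-13) mod 26 = 21 = V
  W(22) - S(18) = (22-18) mod 26 = 4 = E
  T(19) - R(17) = (19-17) mod 26 = 2 = C
  K(10) - R(17) = (10-17) mod 26 = 19 = T
  B(1) - N(13) = (1-13) mod 26 = 14 = O
  J(9) - S(18) = (9-18) mod 26 = 17 = R
Plaintext: VECTOR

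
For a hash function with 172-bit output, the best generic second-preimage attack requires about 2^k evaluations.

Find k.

Step 1: The hash has a 172-bit output.
Step 2: Second-preimage resistance means: given a specific input x, it should be infeasible to find a different y with h(y) = h(x).
With a 172-bit output, a generic search for a second preimage costs about 2^172 evaluations (each trial matches the fixed target with probability 2^-172).
Step 3: Security level = 172 bits.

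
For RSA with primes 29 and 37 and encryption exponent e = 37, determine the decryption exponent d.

Step 1: n = 29 * 37 = 1073.
Step 2: phi(n) = 28 * 36 = 1008.
Step 3: Find d such that 37 * d = 1 (mod 1008).
Step 4: d = 37^(-1) mod 1008 = 109.
Verification: 37 * 109 = 4033 = 4 * 1008 + 1.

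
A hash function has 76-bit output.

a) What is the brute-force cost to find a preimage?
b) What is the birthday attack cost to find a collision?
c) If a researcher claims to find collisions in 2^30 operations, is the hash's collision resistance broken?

Step 1: Preimage resistance requires brute-force of 2^76 operations.
Step 2: Collision resistance (birthday bound) = 2^(76/2) = 2^38.
Step 3: The claimed attack costs 2^30 operations.
Step 4: Since 2^30 < 2^38, the claimed attack beats the generic birthday bound, so collision resistance is broken.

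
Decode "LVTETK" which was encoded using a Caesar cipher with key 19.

Step 1: Reverse the shift by subtracting 19 from each letter position.
  L (position 11) -> position (11-19) mod 26 = 18 -> S
  V (position 21) -> position (21-19) mod 26 = 2 -> C
  T (position 19) -> position (19-19) mod 26 = 0 -> A
  E (position 4) -> position (4-19) mod 26 = 11 -> L
  T (position 19) -> position (19-19) mod 26 = 0 -> A
  K (position 10) -> position (10-19) mod 26 = 17 -> R
Decrypted message: SCALAR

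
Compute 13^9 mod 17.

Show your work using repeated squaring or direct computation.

Step 1: Compute 13^9 mod 17 step by step, reducing modulo 17 at each step.
  13^1 mod 17 = 13
  13^2 mod 17 = (13 * 13) mod 17 = 16
  13^3 mod 17 = (16 * 13) mod 17 = 4
  13^4 mod 17 = (4 * 13) mod 17 = 1
  13^5 mod 17 = (1 * 13) mod 17 = 13
  13^6 mod 17 = (13 * 13) mod 17 = 16
  13^7 mod 17 = (16 * 13) mod 17 = 4
  13^8 mod 17 = (4 * 13) mod 17 = 1
  13^9 mod 17 = (1 * 13) mod 17 = 13
Step 2: Result = 13.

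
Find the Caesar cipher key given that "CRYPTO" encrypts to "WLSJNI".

Step 1: Compare first letters: C (position 2) -> W (position 22).
Step 2: Shift = (22 - 2) mod 26 = 20.
The shift value is 20.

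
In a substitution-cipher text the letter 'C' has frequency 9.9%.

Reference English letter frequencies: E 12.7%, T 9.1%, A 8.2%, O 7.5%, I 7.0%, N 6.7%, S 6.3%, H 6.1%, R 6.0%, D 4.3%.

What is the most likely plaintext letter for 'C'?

Step 1: The observed frequency is 9.9%.
Step 2: Compare with English frequencies:
  E: 12.7% (difference: 2.8%)
  T: 9.1% (difference: 0.8%) <-- closest
  A: 8.2% (difference: 1.7%)
  O: 7.5% (difference: 2.4%)
  I: 7.0% (difference: 2.9%)
  N: 6.7% (difference: 3.2%)
  S: 6.3% (difference: 3.6%)
  H: 6.1% (difference: 3.8%)
  R: 6.0% (difference: 3.9%)
  D: 4.3% (difference: 5.6%)
Step 3: 'C' most likely represents 'T' (frequency 9.1%).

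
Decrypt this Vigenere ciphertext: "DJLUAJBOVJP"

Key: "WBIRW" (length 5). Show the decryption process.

Step 1: Key 'WBIRW' has length 5. Extended key: WBIRWWBIRWW
Step 2: Decrypt each position:
  D(3) - W(22) = 7 = H
  J(9) - B(1) = 8 = I
  L(11) - I(8) = 3 = D
  U(20) - R(17) = 3 = D
  A(0) - W(22) = 4 = E
  J(9) - W(22) = 13 = N
  B(1) - B(1) = 0 = A
  O(14) - I(8) = 6 = G
  V(21) - R(17) = 4 = E
  J(9) - W(22) = 13 = N
  P(15) - W(22) = 19 = T
Plaintext: HIDDENAGENT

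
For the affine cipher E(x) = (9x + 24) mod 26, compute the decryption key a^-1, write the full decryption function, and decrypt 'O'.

Step 1: Find a^-1, the modular inverse of 9 mod 26.
Step 2: We need 9 * a^-1 = 1 (mod 26).
Step 3: 9 * 3 = 27 = 1 * 26 + 1, so a^-1 = 3.
Step 4: D(y) = 3(y - 24) mod 26.
Step 5: Apply to 'O' (y = 14): D(14) = 3 * (14 - 24) mod 26 = 3 * -10 mod 26 = 22 -> 'W'.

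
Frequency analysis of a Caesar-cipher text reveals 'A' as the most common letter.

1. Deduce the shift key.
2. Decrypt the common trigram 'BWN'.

Step 1: In English, 'E' is the most frequent letter (12.7%).
Step 2: The most frequent ciphertext letter is 'A' (position 0).
Step 3: Shift = (0 - 4) mod 26 = 22.
Step 4: Decrypt 'BWN' by shifting back 22:
  B -> F
  W -> A
  N -> R
Step 5: 'BWN' decrypts to 'FAR'.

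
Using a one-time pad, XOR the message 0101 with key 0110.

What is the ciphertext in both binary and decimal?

Step 1: Write out the XOR operation bit by bit:
  Message: 0101
  Key:     0110
  XOR:     0011
Step 2: Convert to decimal: 0011 = 3.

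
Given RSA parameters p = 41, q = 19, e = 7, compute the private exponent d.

Step 1: n = 41 * 19 = 779.
Step 2: phi(n) = 40 * 18 = 720.
Step 3: Find d such that 7 * d = 1 (mod 720).
Step 4: d = 7^(-1) mod 720 = 103.
Verification: 7 * 103 = 721 = 1 * 720 + 1.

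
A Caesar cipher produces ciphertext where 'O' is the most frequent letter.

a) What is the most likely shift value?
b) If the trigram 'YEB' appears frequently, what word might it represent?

Step 1: In English, 'E' is the most frequent letter (12.7%).
Step 2: The most frequent ciphertext letter is 'O' (position 14).
Step 3: Shift = (14 - 4) mod 26 = 10.
Step 4: Decrypt 'YEB' by shifting back 10:
  Y -> O
  E -> U
  B -> R
Step 5: 'YEB' decrypts to 'OUR'.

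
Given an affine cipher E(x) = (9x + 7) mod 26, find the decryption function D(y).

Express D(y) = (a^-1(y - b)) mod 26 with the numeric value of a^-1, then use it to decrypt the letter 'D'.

Step 1: Find a^-1, the modular inverse of 9 mod 26.
Step 2: We need 9 * a^-1 = 1 (mod 26).
Step 3: 9 * 3 = 27 = 1 * 26 + 1, so a^-1 = 3.
Step 4: D(y) = 3(y - 7) mod 26.
Step 5: Apply to 'D' (y = 3): D(3) = 3 * (3 - 7) mod 26 = 3 * -4 mod 26 = 14 -> 'O'.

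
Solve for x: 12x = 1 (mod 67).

Step 1: We need x such that 12 * x = 1 (mod 67).
Step 2: Using the extended Euclidean algorithm or trial:
  12 * 28 = 336 = 5 * 67 + 1.
Step 3: Since 336 mod 67 = 1, the inverse is x = 28.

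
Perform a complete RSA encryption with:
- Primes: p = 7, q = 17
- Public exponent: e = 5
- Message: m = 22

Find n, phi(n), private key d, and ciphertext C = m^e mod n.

Step 1: n = 7 * 17 = 119.
Step 2: phi(n) = (7-1)(17-1) = 6 * 16 = 96.
Step 3: Find d = 5^(-1) mod 96 = 77.
  Verify: 5 * 77 = 385 = 1 (mod 96).
Step 4: C = 22^5 mod 119 = 99.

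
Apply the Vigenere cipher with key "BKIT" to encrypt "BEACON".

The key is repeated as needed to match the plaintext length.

Step 1: Repeat key to match plaintext length:
  Plaintext: BEACON
  Key:       BKITBK
Step 2: Encrypt each letter:
  B(1) + B(1) = (1+1) mod 26 = 2 = C
  E(4) + K(10) = (4+10) mod 26 = 14 = O
  A(0) + I(8) = (0+8) mod 26 = 8 = I
  C(2) + T(19) = (2+19) mod 26 = 21 = V
  O(14) + B(1) = (14+1) mod 26 = 15 = P
  N(13) + K(10) = (13+10) mod 26 = 23 = X
Ciphertext: COIVPX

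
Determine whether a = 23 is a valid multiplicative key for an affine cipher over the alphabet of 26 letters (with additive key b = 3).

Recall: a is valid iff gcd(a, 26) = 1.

Step 1: Compute gcd(23, 26).
Step 2: gcd(23, 26) = 1.
Since gcd = 1, 23 is coprime with 26, so it is a valid key.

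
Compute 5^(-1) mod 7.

Step 1: We need x such that 5 * x = 1 (mod 7).
Step 2: Using the extended Euclidean algorithm or trial:
  5 * 3 = 15 = 2 * 7 + 1.
Step 3: Since 15 mod 7 = 1, the inverse is x = 3.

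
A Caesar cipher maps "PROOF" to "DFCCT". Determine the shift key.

Step 1: Compare first letters: P (position 15) -> D (position 3).
Step 2: Shift = (3 - 15) mod 26 = 14.
The shift value is 14.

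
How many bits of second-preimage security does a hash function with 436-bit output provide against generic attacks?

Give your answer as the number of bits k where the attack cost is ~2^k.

Step 1: The hash has a 436-bit output.
Step 2: Second-preimage resistance means: given a specific input x, it should be infeasible to find a different y with h(y) = h(x).
With a 436-bit output, a generic search for a second preimage costs about 2^436 evaluations (each trial matches the fixed target with probability 2^-436).
Step 3: Security level = 436 bits.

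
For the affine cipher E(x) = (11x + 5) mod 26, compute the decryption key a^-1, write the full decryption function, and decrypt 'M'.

Step 1: Find a^-1, the modular inverse of 11 mod 26.
Step 2: We need 11 * a^-1 = 1 (mod 26).
Step 3: 11 * 19 = 209 = 8 * 26 + 1, so a^-1 = 19.
Step 4: D(y) = 19(y - 5) mod 26.
Step 5: Apply to 'M' (y = 12): D(12) = 19 * (12 - 5) mod 26 = 19 * 7 mod 26 = 3 -> 'D'.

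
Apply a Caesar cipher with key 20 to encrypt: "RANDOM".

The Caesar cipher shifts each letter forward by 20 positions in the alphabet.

Step 1: For each letter, shift forward by 20 positions (mod 26).
  R (position 17) -> position (17+20) mod 26 = 11 -> L
  A (position 0) -> position (0+20) mod 26 = 20 -> U
  N (position 13) -> position (13+20) mod 26 = 7 -> H
  D (position 3) -> position (3+20) mod 26 = 23 -> X
  O (position 14) -> position (14+20) mod 26 = 8 -> I
  M (position 12) -> position (12+20) mod 26 = 6 -> G
Result: LUHXIG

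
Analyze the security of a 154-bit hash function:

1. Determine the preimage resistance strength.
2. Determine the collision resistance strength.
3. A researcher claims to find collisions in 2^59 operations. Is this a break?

Step 1: Preimage resistance requires brute-force of 2^154 operations.
Step 2: Collision resistance (birthday bound) = 2^(154/2) = 2^77.
Step 3: The claimed attack costs 2^59 operations.
Step 4: Since 2^59 < 2^77, the claimed attack beats the generic birthday bound, so collision resistance is broken.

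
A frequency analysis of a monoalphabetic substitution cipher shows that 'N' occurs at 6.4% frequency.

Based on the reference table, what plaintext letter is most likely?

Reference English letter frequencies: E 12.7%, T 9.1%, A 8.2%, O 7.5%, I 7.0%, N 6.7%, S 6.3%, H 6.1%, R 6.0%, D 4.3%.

Step 1: The observed frequency is 6.4%.
Step 2: Compare with English frequencies:
  E: 12.7% (difference: 6.3%)
  T: 9.1% (difference: 2.7%)
  A: 8.2% (difference: 1.8%)
  O: 7.5% (difference: 1.1%)
  I: 7.0% (difference: 0.6%)
  N: 6.7% (difference: 0.3%)
  S: 6.3% (difference: 0.1%) <-- closest
  H: 6.1% (difference: 0.3%)
  R: 6.0% (difference: 0.4%)
  D: 4.3% (difference: 2.1%)
Step 3: 'N' most likely represents 'S' (frequency 6.3%).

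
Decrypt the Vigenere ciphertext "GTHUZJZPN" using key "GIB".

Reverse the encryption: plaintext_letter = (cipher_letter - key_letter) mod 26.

Step 1: Extend key: GIBGIBGIB
Step 2: Decrypt each letter (c - k) mod 26:
  G(6) - G(6) = (6-6) mod 26 = 0 = A
  T(19) - I(8) = (19-8) mod 26 = 11 = L
  H(7) - B(1) = (7-1) mod 26 = 6 = G
  U(20) - G(6) = (20-6) mod 26 = 14 = O
  Z(25) - I(8) = (25-8) mod 26 = 17 = R
  J(9) - B(1) = (9-1) mod 26 = 8 = I
  Z(25) - G(6) = (25-6) mod 26 = 19 = T
  P(15) - I(8) = (15-8) mod 26 = 7 = H
  N(13) - B(1) = (13-1) mod 26 = 12 = M
Plaintext: ALGORITHM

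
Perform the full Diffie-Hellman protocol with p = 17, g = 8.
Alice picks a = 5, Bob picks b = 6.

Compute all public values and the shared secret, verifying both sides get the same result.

Step 1: A = g^a mod p = 8^5 mod 17 = 9.
Step 2: B = g^b mod p = 8^6 mod 17 = 4.
Step 3: Alice computes s = B^a mod p = 4^5 mod 17 = 4.
Step 4: Bob computes s = A^b mod p = 9^6 mod 17 = 4.
Both sides agree: shared secret = 4.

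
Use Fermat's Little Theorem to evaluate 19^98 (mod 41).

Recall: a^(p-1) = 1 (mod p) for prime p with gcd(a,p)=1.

Step 1: Since 41 is prime, by Fermat's Little Theorem: 19^40 = 1 (mod 41).
Step 2: Reduce exponent: 98 mod 40 = 18.
Step 3: So 19^98 = 19^18 (mod 41).
Step 4: 19^18 mod 41 = 36.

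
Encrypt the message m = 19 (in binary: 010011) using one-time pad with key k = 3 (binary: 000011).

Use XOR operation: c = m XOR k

Step 1: Write out the XOR operation bit by bit:
  Message: 010011
  Key:     000011
  XOR:     010000
Step 2: Convert to decimal: 010000 = 16.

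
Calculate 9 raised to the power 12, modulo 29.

Step 1: Compute 9^12 mod 29 step by step, reducing modulo 29 at each step.
  9^1 mod 29 = 9
  9^2 mod 29 = (9 * 9) mod 29 = 23
  9^3 mod 29 = (23 * 9) mod 29 = 4
  9^4 mod 29 = (4 * 9) mod 29 = 7
  9^5 mod 29 = (7 * 9) mod 29 = 5
  9^6 mod 29 = (5 * 9) mod 29 = 16
  9^7 mod 29 = (16 * 9) mod 29 = 28
  9^8 mod 29 = (28 * 9) mod 29 = 20
  9^9 mod 29 = (20 * 9) mod 29 = 6
  9^10 mod 29 = (6 * 9) mod 29 = 25
  9^11 mod 29 = (25 * 9) mod 29 = 22
  9^12 mod 29 = (22 * 9) mod 29 = 24
Step 2: Result = 24.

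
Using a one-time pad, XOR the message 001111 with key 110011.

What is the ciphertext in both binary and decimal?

Step 1: Write out the XOR operation bit by bit:
  Message: 001111
  Key:     110011
  XOR:     111100
Step 2: Convert to decimal: 111100 = 60.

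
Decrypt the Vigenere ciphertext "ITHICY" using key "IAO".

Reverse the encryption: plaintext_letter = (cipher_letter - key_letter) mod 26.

Step 1: Extend key: IAOIAO
Step 2: Decrypt each letter (c - k) mod 26:
  I(8) - I(8) = (8-8) mod 26 = 0 = A
  T(19) - A(0) = (19-0) mod 26 = 19 = T
  H(7) - O(14) = (7-14) mod 26 = 19 = T
  I(8) - I(8) = (8-8) mod 26 = 0 = A
  C(2) - A(0) = (2-0) mod 26 = 2 = C
  Y(24) - O(14) = (24-14) mod 26 = 10 = K
Plaintext: ATTACK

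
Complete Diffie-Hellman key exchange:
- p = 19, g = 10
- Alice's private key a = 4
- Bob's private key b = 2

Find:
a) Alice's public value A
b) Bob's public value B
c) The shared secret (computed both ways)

Step 1: A = g^a mod p = 10^4 mod 19 = 6.
Step 2: B = g^b mod p = 10^2 mod 19 = 5.
Step 3: Alice computes s = B^a mod p = 5^4 mod 19 = 17.
Step 4: Bob computes s = A^b mod p = 6^2 mod 19 = 17.
Both sides agree: shared secret = 17.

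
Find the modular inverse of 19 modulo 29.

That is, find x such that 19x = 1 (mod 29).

Step 1: We need x such that 19 * x = 1 (mod 29).
Step 2: Using the extended Euclidean algorithm or trial:
  19 * 26 = 494 = 17 * 29 + 1.
Step 3: Since 494 mod 29 = 1, the inverse is x = 26.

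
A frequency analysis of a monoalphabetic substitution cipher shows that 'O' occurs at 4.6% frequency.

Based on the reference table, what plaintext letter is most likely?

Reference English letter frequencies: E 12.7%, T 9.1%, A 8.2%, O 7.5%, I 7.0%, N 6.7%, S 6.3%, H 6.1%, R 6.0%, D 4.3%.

Step 1: The observed frequency is 4.6%.
Step 2: Compare with English frequencies:
  E: 12.7% (difference: 8.1%)
  T: 9.1% (difference: 4.5%)
  A: 8.2% (difference: 3.6%)
  O: 7.5% (difference: 2.9%)
  I: 7.0% (difference: 2.4%)
  N: 6.7% (difference: 2.1%)
  S: 6.3% (difference: 1.7%)
  H: 6.1% (difference: 1.5%)
  R: 6.0% (difference: 1.4%)
  D: 4.3% (difference: 0.3%) <-- closest
Step 3: 'O' most likely represents 'D' (frequency 4.3%).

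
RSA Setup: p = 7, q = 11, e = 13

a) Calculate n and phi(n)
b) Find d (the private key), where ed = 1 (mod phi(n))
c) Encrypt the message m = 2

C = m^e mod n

Step 1: n = 7 * 11 = 77.
Step 2: phi(n) = (7-1)(11-1) = 6 * 10 = 60.
Step 3: Find d = 13^(-1) mod 60 = 37.
  Verify: 13 * 37 = 481 = 1 (mod 60).
Step 4: C = 2^13 mod 77 = 30.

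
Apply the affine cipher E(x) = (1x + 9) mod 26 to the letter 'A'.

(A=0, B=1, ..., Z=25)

Step 1: Convert 'A' to number: x = 0.
Step 2: E(0) = (1 * 0 + 9) mod 26 = 9 mod 26 = 9.
Step 3: Convert 9 back to letter: J.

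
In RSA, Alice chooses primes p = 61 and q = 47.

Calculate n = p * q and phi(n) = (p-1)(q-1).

Step 1: n = p * q = 61 * 47 = 2867.
Step 2: phi(n) = (p-1)(q-1) = 60 * 46 = 2760.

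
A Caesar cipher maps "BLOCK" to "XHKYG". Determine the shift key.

Step 1: Compare first letters: B (position 1) -> X (position 23).
Step 2: Shift = (23 - 1) mod 26 = 22.
The shift value is 22.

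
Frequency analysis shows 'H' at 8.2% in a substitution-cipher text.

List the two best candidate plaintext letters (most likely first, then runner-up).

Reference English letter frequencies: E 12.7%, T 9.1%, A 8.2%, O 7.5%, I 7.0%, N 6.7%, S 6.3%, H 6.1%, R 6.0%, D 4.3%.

Step 1: Observed frequency of 'H' is 8.2%.
Step 2: Compute distances to each reference frequency and sort:
  A (8.2%): difference = 0.0% <-- BEST
  O (7.5%): difference = 0.7% <-- RUNNER-UP
  T (9.1%): difference = 0.9%
  I (7.0%): difference = 1.2%
  N (6.7%): difference = 1.5%
Step 3: Most likely is 'A' (8.2%, diff 0.0%); second most likely is 'O' (7.5%, diff 0.7%).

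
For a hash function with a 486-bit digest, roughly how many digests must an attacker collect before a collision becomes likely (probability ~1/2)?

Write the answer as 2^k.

Step 1: The birthday paradox gives collision probability ~50% after sqrt(2^n) = 2^(n/2) hashes.
Step 2: For 486-bit output: 2^(486/2) = 2^243.
Step 3: Approximately 2^243 hash computations needed.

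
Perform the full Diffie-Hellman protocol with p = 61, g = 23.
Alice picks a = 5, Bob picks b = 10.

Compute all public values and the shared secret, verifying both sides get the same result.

Step 1: A = g^a mod p = 23^5 mod 61 = 50.
Step 2: B = g^b mod p = 23^10 mod 61 = 60.
Step 3: Alice computes s = B^a mod p = 60^5 mod 61 = 60.
Step 4: Bob computes s = A^b mod p = 50^10 mod 61 = 60.
Both sides agree: shared secret = 60.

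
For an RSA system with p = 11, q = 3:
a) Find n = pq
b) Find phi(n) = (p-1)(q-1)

Step 1: n = p * q = 11 * 3 = 33.
Step 2: phi(n) = (p-1)(q-1) = 10 * 2 = 20.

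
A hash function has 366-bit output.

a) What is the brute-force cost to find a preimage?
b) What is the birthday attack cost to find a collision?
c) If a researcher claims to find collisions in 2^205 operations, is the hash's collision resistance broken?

Step 1: Preimage resistance requires brute-force of 2^366 operations.
Step 2: Collision resistance (birthday bound) = 2^(366/2) = 2^183.
Step 3: The claimed attack costs 2^205 operations.
Step 4: Since 2^205 >= 2^183, the claimed attack is no faster than the generic birthday attack, so this does not break collision resistance.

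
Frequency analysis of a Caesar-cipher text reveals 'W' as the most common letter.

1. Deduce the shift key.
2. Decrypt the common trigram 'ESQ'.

Step 1: In English, 'E' is the most frequent letter (12.7%).
Step 2: The most frequent ciphertext letter is 'W' (position 22).
Step 3: Shift = (22 - 4) mod 26 = 18.
Step 4: Decrypt 'ESQ' by shifting back 18:
  E -> M
  S -> A
  Q -> Y
Step 5: 'ESQ' decrypts to 'MAY'.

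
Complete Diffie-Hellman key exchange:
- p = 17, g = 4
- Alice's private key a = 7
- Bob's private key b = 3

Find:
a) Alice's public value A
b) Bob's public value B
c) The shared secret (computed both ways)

Step 1: A = g^a mod p = 4^7 mod 17 = 13.
Step 2: B = g^b mod p = 4^3 mod 17 = 13.
Step 3: Alice computes s = B^a mod p = 13^7 mod 17 = 4.
Step 4: Bob computes s = A^b mod p = 13^3 mod 17 = 4.
Both sides agree: shared secret = 4.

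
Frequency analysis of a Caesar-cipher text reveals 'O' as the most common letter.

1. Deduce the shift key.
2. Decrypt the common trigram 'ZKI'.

Step 1: In English, 'E' is the most frequent letter (12.7%).
Step 2: The most frequent ciphertext letter is 'O' (position 14).
Step 3: Shift = (14 - 4) mod 26 = 10.
Step 4: Decrypt 'ZKI' by shifting back 10:
  Z -> P
  K -> A
  I -> Y
Step 5: 'ZKI' decrypts to 'PAY'.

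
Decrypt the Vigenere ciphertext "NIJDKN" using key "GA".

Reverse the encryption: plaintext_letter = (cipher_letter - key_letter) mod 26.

Step 1: Extend key: GAGAGA
Step 2: Decrypt each letter (c - k) mod 26:
  N(13) - G(6) = (13-6) mod 26 = 7 = H
  I(8) - A(0) = (8-0) mod 26 = 8 = I
  J(9) - G(6) = (9-6) mod 26 = 3 = D
  D(3) - A(0) = (3-0) mod 26 = 3 = D
  K(10) - G(6) = (10-6) mod 26 = 4 = E
  N(13) - A(0) = (13-0) mod 26 = 13 = N
Plaintext: HIDDEN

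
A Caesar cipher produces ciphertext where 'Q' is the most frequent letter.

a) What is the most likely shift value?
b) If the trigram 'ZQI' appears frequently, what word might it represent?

Step 1: In English, 'E' is the most frequent letter (12.7%).
Step 2: The most frequent ciphertext letter is 'Q' (position 16).
Step 3: Shift = (16 - 4) mod 26 = 12.
Step 4: Decrypt 'ZQI' by shifting back 12:
  Z -> N
  Q -> E
  I -> W
Step 5: 'ZQI' decrypts to 'NEW'.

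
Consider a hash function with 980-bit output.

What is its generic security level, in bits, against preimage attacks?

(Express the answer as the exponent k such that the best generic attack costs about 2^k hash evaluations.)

Step 1: The hash has a 980-bit output.
Step 2: Preimage resistance means: given a digest h(x), it should be infeasible to find any input that hashes to it.
With a 980-bit output there are 2^980 possible digests, so a generic brute-force preimage search costs about 2^980 evaluations.
Step 3: Security level = 980 bits.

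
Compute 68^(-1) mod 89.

Step 1: We need x such that 68 * x = 1 (mod 89).
Step 2: Using the extended Euclidean algorithm or trial:
  68 * 72 = 4896 = 55 * 89 + 1.
Step 3: Since 4896 mod 89 = 1, the inverse is x = 72.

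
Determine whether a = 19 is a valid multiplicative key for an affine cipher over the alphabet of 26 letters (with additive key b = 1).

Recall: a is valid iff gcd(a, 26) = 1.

Step 1: Compute gcd(19, 26).
Step 2: gcd(19, 26) = 1.
Since gcd = 1, 19 is coprime with 26, so it is a valid key.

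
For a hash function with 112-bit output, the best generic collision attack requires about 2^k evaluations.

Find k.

Step 1: The hash has a 112-bit output.
Step 2: Collision resistance means it should be infeasible to find any x != y with h(x) = h(y).
By the birthday bound, a generic collision search succeeds after about sqrt(2^112) = 2^(112/2) = 2^56 evaluations.
Step 3: Security level = 56 bits.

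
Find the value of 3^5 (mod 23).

Step 1: Compute 3^5 mod 23 step by step, reducing modulo 23 at each step.
  3^1 mod 23 = 3
  3^2 mod 23 = (3 * 3) mod 23 = 9
  3^3 mod 23 = (9 * 3) mod 23 = 4
  3^4 mod 23 = (4 * 3) mod 23 = 12
  3^5 mod 23 = (12 * 3) mod 23 = 13
Step 2: Result = 13.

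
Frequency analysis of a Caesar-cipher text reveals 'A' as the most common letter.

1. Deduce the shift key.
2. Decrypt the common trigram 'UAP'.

Step 1: In English, 'E' is the most frequent letter (12.7%).
Step 2: The most frequent ciphertext letter is 'A' (position 0).
Step 3: Shift = (0 - 4) mod 26 = 22.
Step 4: Decrypt 'UAP' by shifting back 22:
  U -> Y
  A -> E
  P -> T
Step 5: 'UAP' decrypts to 'YET'.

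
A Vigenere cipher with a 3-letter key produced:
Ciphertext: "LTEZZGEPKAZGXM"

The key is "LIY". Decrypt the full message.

Step 1: Key 'LIY' has length 3. Extended key: LIYLIYLIYLIYLI
Step 2: Decrypt each position:
  L(11) - L(11) = 0 = A
  T(19) - I(8) = 11 = L
  E(4) - Y(24) = 6 = G
  Z(25) - L(11) = 14 = O
  Z(25) - I(8) = 17 = R
  G(6) - Y(24) = 8 = I
  E(4) - L(11) = 19 = T
  P(15) - I(8) = 7 = H
  K(10) - Y(24) = 12 = M
  A(0) - L(11) = 15 = P
  Z(25) - I(8) = 17 = R
  G(6) - Y(24) = 8 = I
  X(23) - L(11) = 12 = M
  M(12) - I(8) = 4 = E
Plaintext: ALGORITHMPRIME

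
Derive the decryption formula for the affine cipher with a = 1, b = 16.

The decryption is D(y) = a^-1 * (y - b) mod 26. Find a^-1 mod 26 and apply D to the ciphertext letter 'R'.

Step 1: Find a^-1, the modular inverse of 1 mod 26.
Step 2: We need 1 * a^-1 = 1 (mod 26).
Step 3: 1 * 1 = 1 = 0 * 26 + 1, so a^-1 = 1.
Step 4: D(y) = 1(y - 16) mod 26.
Step 5: Apply to 'R' (y = 17): D(17) = 1 * (17 - 16) mod 26 = 1 * 1 mod 26 = 1 -> 'B'.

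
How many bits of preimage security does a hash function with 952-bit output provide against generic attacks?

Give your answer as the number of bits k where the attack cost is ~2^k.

Step 1: The hash has a 952-bit output.
Step 2: Preimage resistance means: given a digest h(x), it should be infeasible to find any input that hashes to it.
With a 952-bit output there are 2^952 possible digests, so a generic brute-force preimage search costs about 2^952 evaluations.
Step 3: Security level = 952 bits.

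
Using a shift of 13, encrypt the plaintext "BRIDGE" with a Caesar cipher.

Step 1: For each letter, shift forward by 13 positions (mod 26).
  B (position 1) -> position (1+13) mod 26 = 14 -> O
  R (position 17) -> position (17+13) mod 26 = 4 -> E
  I (position 8) -> position (8+13) mod 26 = 21 -> V
  D (position 3) -> position (3+13) mod 26 = 16 -> Q
  G (position 6) -> position (6+13) mod 26 = 19 -> T
  E (position 4) -> position (4+13) mod 26 = 17 -> R
Result: OEVQTR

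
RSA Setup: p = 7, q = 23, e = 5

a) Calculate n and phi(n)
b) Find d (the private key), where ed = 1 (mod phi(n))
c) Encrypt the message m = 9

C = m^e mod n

Step 1: n = 7 * 23 = 161.
Step 2: phi(n) = (7-1)(23-1) = 6 * 22 = 132.
Step 3: Find d = 5^(-1) mod 132 = 53.
  Verify: 5 * 53 = 265 = 1 (mod 132).
Step 4: C = 9^5 mod 161 = 123.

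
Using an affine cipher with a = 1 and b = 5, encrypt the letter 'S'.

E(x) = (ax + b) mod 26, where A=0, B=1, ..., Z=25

Step 1: Convert 'S' to number: x = 18.
Step 2: E(18) = (1 * 18 + 5) mod 26 = 23 mod 26 = 23.
Step 3: Convert 23 back to letter: X.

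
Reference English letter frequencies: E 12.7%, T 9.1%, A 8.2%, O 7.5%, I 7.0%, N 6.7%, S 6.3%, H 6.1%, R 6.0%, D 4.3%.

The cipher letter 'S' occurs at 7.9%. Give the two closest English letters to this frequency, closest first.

Step 1: Observed frequency of 'S' is 7.9%.
Step 2: Compute distances to each reference frequency and sort:
  A (8.2%): difference = 0.3% <-- BEST
  O (7.5%): difference = 0.4% <-- RUNNER-UP
  I (7.0%): difference = 0.9%
  T (9.1%): difference = 1.2%
  N (6.7%): difference = 1.2%
Step 3: Most likely is 'A' (8.2%, diff 0.3%); second most likely is 'O' (7.5%, diff 0.4%).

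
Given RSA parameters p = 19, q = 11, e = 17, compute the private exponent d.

Step 1: n = 19 * 11 = 209.
Step 2: phi(n) = 18 * 10 = 180.
Step 3: Find d such that 17 * d = 1 (mod 180).
Step 4: d = 17^(-1) mod 180 = 53.
Verification: 17 * 53 = 901 = 5 * 180 + 1.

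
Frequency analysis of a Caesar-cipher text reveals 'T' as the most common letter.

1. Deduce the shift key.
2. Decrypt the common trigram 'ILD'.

Step 1: In English, 'E' is the most frequent letter (12.7%).
Step 2: The most frequent ciphertext letter is 'T' (position 19).
Step 3: Shift = (19 - 4) mod 26 = 15.
Step 4: Decrypt 'ILD' by shifting back 15:
  I -> T
  L -> W
  D -> O
Step 5: 'ILD' decrypts to 'TWO'.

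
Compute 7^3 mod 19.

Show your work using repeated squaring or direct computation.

Step 1: Compute 7^3 mod 19 step by step, reducing modulo 19 at each step.
  7^1 mod 19 = 7
  7^2 mod 19 = (7 * 7) mod 19 = 11
  7^3 mod 19 = (11 * 7) mod 19 = 1
Step 2: Result = 1.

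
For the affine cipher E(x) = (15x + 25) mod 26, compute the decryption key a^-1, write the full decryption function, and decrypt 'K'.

Step 1: Find a^-1, the modular inverse of 15 mod 26.
Step 2: We need 15 * a^-1 = 1 (mod 26).
Step 3: 15 * 7 = 105 = 4 * 26 + 1, so a^-1 = 7.
Step 4: D(y) = 7(y - 25) mod 26.
Step 5: Apply to 'K' (y = 10): D(10) = 7 * (10 - 25) mod 26 = 7 * -15 mod 26 = 25 -> 'Z'.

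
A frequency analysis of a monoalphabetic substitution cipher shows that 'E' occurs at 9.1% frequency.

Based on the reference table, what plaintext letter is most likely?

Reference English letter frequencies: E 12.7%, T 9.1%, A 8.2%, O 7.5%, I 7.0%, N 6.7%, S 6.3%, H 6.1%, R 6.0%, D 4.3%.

Step 1: The observed frequency is 9.1%.
Step 2: Compare with English frequencies:
  E: 12.7% (difference: 3.6%)
  T: 9.1% (difference: 0.0%) <-- closest
  A: 8.2% (difference: 0.9%)
  O: 7.5% (difference: 1.6%)
  I: 7.0% (difference: 2.1%)
  N: 6.7% (difference: 2.4%)
  S: 6.3% (difference: 2.8%)
  H: 6.1% (difference: 3.0%)
  R: 6.0% (difference: 3.1%)
  D: 4.3% (difference: 4.8%)
Step 3: 'E' most likely represents 'T' (frequency 9.1%).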